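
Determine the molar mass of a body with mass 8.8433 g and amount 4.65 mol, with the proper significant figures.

1.90 g/mol

molar mass = 8.8433 g ÷ 4.65 mol = 1.90178494624… g/mol.
8.8433 has 5 significant figures; 4.65 has 3.
Division/multiplication keeps the fewest: 3 significant figures.
Rounded: 1.90 g/mol.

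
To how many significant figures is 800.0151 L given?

7

800.0151: zeros between nonzero digits are significant.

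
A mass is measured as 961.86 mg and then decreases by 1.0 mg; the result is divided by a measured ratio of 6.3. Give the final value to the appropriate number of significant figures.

1.5 × 10² mg

961.86 mg − 1.0 mg = 960.86 mg; the difference is limited to 1 decimal place (4 s.f.).
Carrying full precision, 960.86 ÷ 6.3 = 152.517460317… mg; 6.3 has 2 s.f., so the result keeps min(4, 2) = 2 s.f.
Rounded to 2 significant figures: 1.5 × 10² mg.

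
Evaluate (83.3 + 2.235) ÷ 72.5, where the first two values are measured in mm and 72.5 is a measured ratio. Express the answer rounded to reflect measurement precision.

83.3 mm + 2.235 mm = 85.535 mm; the sum is limited to 1 decimal place (3 s.f.).
Carrying full precision, 85.535 ÷ 72.5 = 1.17979310345… mm; 72.5 has 3 s.f., so the result keeps min(3, 3) = 3 s.f.
Rounded to 3 significant figures: 1.18 mm.

1.18 mm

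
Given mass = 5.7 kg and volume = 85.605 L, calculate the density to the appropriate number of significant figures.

6.7 × 10⁻² kg/L

density = 5.7 kg ÷ 85.605 L = 0.0665848957421… kg/L.
5.7 has 2 significant figures; 85.605 has 5.
Division/multiplication keeps the fewest: 2 significant figures.
Rounded: 6.7 × 10⁻² kg/L.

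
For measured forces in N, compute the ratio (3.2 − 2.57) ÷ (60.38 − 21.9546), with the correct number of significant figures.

3.2 − 2.57 = 0.63, limited to 1 d.p. → 1 s.f.; 60.38 − 21.9546 = 38.4254, limited to 2 d.p. → 4 s.f.
Carrying full precision, 0.63 ÷ 38.4254 = 0.0163954051227…; keep min(1, 4) = 1 s.f.
Rounded to 1 significant figure: 0.02.

0.02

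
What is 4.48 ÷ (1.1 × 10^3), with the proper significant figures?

0.0041

4.48 ÷ (1.1 × 10^3) = 0.00407272727273…
Multiplication/division keeps the fewest significant figures: 4.48 → 3 s.f., 1.1 × 10^3 → 2 s.f.; limit is 2.
Rounded to 2 significant figures: 0.0041.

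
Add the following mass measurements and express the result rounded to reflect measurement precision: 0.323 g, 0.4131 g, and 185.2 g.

0.323 g + 0.4131 g + 185.2 g = 185.9361 g.
Addition/subtraction keeps the fewest decimal places: 0.323 → 3 decimal places, 0.4131 → 4 decimal places, 185.2 → 1 decimal place; limit is 1.
Rounded to 1 decimal place: 185.9 g.

185.9 g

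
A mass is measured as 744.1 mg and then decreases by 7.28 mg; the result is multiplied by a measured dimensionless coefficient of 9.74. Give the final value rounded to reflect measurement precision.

744.1 mg − 7.28 mg = 736.82 mg; the difference is limited to 1 decimal place (4 s.f.).
Carrying full precision, 736.82 × 9.74 = 7176.6268 mg; 9.74 has 3 s.f., so the result keeps min(4, 3) = 3 s.f.
Rounded to 3 significant figures: 7.18 × 10^3 mg.

7.18 × 10^3 mg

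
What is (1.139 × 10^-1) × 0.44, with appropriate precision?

(1.139 × 10^-1) × 0.44 = 0.050116
Multiplication/division keeps the fewest significant figures: 1.139 × 10^-1 → 4 s.f., 0.44 → 2 s.f.; limit is 2.
Rounded to 2 significant figures: 0.050.

0.050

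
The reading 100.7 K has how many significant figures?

4

100.7: zeros between nonzero digits are significant.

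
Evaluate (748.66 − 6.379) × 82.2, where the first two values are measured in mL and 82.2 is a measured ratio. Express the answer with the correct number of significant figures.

748.66 mL − 6.379 mL = 742.281 mL; the difference is limited to 2 decimal places (5 s.f.).
Carrying full precision, 742.281 × 82.2 = 61015.4982 mL; 82.2 has 3 s.f., so the result keeps min(5, 3) = 3 s.f.
Rounded to 3 significant figures: 6.10 × 10⁴ mL.

6.10 × 10⁴ mL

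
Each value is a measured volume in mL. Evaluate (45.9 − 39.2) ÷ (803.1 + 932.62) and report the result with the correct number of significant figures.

0.0039

45.9 − 39.2 = 6.7, limited to 1 d.p. → 2 s.f.; 803.1 + 932.62 = 1735.72, limited to 1 d.p. → 5 s.f.
Carrying full precision, 6.7 ÷ 1735.72 = 0.00386006959648…; keep min(2, 5) = 2 s.f.
Rounded to 2 significant figures: 0.0039.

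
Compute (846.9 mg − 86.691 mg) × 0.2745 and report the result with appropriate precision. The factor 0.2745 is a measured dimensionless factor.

208.7 mg

846.9 mg − 86.691 mg = 760.209 mg; the difference is limited to 1 decimal place (4 s.f.).
Carrying full precision, 760.209 × 0.2745 = 208.6773705 mg; 0.2745 has 4 s.f., so the result keeps min(4, 4) = 4 s.f.
Rounded to 4 significant figures: 208.7 mg.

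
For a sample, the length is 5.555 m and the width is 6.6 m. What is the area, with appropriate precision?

37 m²

area = 5.555 m × 6.6 m = 36.663 m².
5.555 has 4 significant figures; 6.6 has 2.
Division/multiplication keeps the fewest: 2 significant figures.
Rounded: 37 m².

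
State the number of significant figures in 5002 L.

5002: zeros between nonzero digits are significant.

4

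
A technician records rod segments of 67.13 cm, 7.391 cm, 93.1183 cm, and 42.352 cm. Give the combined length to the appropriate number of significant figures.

67.13 cm + 7.391 cm + 93.1183 cm + 42.352 cm = 209.9913 cm.
Addition/subtraction keeps the fewest decimal places: 67.13 → 2 decimal places, 7.391 → 3 decimal places, 93.1183 → 4 decimal places, 42.352 → 3 decimal places; limit is 2.
Rounded to 2 decimal places: 209.99 cm.

209.99 cm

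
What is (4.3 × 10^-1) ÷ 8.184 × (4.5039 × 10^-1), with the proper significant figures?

(4.3 × 10^-1) ÷ 8.184 × (4.5039 × 10^-1) = 0.023664186217…
Multiplication/division keeps the fewest significant figures: 4.3 × 10^-1 → 2 s.f., 8.184 → 4 s.f., 4.5039 × 10^-1 → 5 s.f.; limit is 2.
Rounded to 2 significant figures: 0.024.

0.024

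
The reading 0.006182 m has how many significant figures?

4

0.006182: leading zeros are not significant.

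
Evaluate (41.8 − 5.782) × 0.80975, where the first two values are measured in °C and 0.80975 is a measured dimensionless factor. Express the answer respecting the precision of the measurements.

41.8 °C − 5.782 °C = 36.018 °C; the difference is limited to 1 decimal place (3 s.f.).
Carrying full precision, 36.018 × 0.80975 = 29.1655755 °C; 0.80975 has 5 s.f., so the result keeps min(3, 5) = 3 s.f.
Rounded to 3 significant figures: 29.2 °C.

29.2 °C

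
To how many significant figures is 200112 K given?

200112: zeros between nonzero digits are significant.

6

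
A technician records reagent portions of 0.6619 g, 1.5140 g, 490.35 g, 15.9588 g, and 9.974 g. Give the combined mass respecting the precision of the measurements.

518.46 g

0.6619 g + 1.5140 g + 490.35 g + 15.9588 g + 9.974 g = 518.4587 g.
Addition/subtraction keeps the fewest decimal places: 0.6619 → 4 decimal places, 1.5140 → 4 decimal places, 490.35 → 2 decimal places, 15.9588 → 4 decimal places, 9.974 → 3 decimal places; limit is 2.
Rounded to 2 decimal places: 518.46 g.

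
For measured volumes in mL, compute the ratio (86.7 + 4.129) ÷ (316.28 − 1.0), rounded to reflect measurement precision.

0.288

86.7 + 4.129 = 90.829, limited to 1 d.p. → 3 s.f.; 316.28 − 1.0 = 315.28, limited to 1 d.p. → 4 s.f.
Carrying full precision, 90.829 ÷ 315.28 = 0.288089951789…; keep min(3, 4) = 3 s.f.
Rounded to 3 significant figures: 0.288.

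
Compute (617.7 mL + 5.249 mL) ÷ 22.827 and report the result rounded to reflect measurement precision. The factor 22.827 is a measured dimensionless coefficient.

617.7 mL + 5.249 mL = 622.949 mL; the sum is limited to 1 decimal place (4 s.f.).
Carrying full precision, 622.949 ÷ 22.827 = 27.2900074473… mL; 22.827 has 5 s.f., so the result keeps min(4, 5) = 4 s.f.
Rounded to 4 significant figures: 27.29 mL.

27.29 mL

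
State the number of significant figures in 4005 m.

4

4005: zeros between nonzero digits are significant.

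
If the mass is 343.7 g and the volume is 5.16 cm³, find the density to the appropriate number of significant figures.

density = 343.7 g ÷ 5.16 cm³ = 66.6085271318… g/cm³.
343.7 has 4 significant figures; 5.16 has 3.
Division/multiplication keeps the fewest: 3 significant figures.
Rounded: 66.6 g/cm³.

66.6 g/cm³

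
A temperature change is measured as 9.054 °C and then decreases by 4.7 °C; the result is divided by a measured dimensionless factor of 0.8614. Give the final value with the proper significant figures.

5.1 °C

9.054 °C − 4.7 °C = 4.354 °C; the difference is limited to 1 decimal place (2 s.f.).
Carrying full precision, 4.354 ÷ 0.8614 = 5.05456234038… °C; 0.8614 has 4 s.f., so the result keeps min(2, 4) = 2 s.f.
Rounded to 2 significant figures: 5.1 °C.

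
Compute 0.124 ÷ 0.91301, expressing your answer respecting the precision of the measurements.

0.136

0.124 ÷ 0.91301 = 0.135814503675…
Multiplication/division keeps the fewest significant figures: 0.124 → 3 s.f., 0.91301 → 5 s.f.; limit is 3.
Rounded to 3 significant figures: 0.136.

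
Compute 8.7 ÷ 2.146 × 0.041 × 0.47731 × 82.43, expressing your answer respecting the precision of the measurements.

6.5

8.7 ÷ 2.146 × 0.041 × 0.47731 × 82.43 = 6.53972106203…
Multiplication/division keeps the fewest significant figures: 8.7 → 2 s.f., 2.146 → 4 s.f., 0.041 → 2 s.f., 0.47731 → 5 s.f., 82.43 → 4 s.f.; limit is 2.
Rounded to 2 significant figures: 6.5.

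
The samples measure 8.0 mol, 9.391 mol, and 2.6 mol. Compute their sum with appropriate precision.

8.0 mol + 9.391 mol + 2.6 mol = 19.991 mol.
Addition/subtraction keeps the fewest decimal places: 8.0 → 1 decimal place, 9.391 → 3 decimal places, 2.6 → 1 decimal place; limit is 1.
Rounded to 1 decimal place: 20.0 mol.

20.0 mol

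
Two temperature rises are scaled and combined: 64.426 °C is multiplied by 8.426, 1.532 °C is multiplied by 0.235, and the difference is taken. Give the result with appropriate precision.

542.5 °C

64.426 × 8.426 = 542.853476 → 542.9 °C (4 s.f., last digit at the 10^-1 place).
1.532 × 0.235 = 0.36002 → 0.360 °C (3 s.f., last digit at the 10^-3 place).
Difference: 542.493456 °C; keep the coarser place, 10^-1.
Result: 542.5 °C.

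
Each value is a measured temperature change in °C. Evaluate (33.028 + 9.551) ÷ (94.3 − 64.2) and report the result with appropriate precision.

1.41

33.028 + 9.551 = 42.579, limited to 3 d.p. → 5 s.f.; 94.3 − 64.2 = 30.1, limited to 1 d.p. → 3 s.f.
Carrying full precision, 42.579 ÷ 30.1 = 1.41458471761…; keep min(5, 3) = 3 s.f.
Rounded to 3 significant figures: 1.41.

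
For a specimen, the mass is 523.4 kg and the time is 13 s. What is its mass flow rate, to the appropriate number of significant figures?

4.0 × 10¹ kg/s

mass flow rate = 523.4 kg ÷ 13 s = 40.2615384615… kg/s.
523.4 has 4 significant figures; 13 has 2.
Division/multiplication keeps the fewest: 2 significant figures.
Rounded: 4.0 × 10¹ kg/s.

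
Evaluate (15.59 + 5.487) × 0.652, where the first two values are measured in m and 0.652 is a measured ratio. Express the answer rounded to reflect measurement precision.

15.59 m + 5.487 m = 21.077 m; the sum is limited to 2 decimal places (4 s.f.).
Carrying full precision, 21.077 × 0.652 = 13.742204 m; 0.652 has 3 s.f., so the result keeps min(4, 3) = 3 s.f.
Rounded to 3 significant figures: 13.7 m.

13.7 m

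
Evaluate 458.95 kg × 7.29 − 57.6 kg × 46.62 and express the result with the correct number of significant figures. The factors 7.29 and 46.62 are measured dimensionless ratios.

458.95 × 7.29 = 3345.7455 → 3.35 × 10^3 kg (3 s.f., last digit at the 10^1 place).
57.6 × 46.62 = 2685.312 → 2.69 × 10^3 kg (3 s.f., last digit at the 10^1 place).
Difference: 660.4335 kg; keep the coarser place, 10^1.
Result: 6.6 × 10^2 kg.

6.6 × 10^2 kg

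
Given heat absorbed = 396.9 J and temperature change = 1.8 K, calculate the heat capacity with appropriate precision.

heat capacity = 396.9 J ÷ 1.8 K = 220.5 J/K.
396.9 has 4 significant figures; 1.8 has 2.
Division/multiplication keeps the fewest: 2 significant figures.
Rounded: 2.2 × 10^2 J/K.

2.2 × 10^2 J/K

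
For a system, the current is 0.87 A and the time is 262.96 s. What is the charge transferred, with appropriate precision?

2.3 × 10² C

charge transferred = 0.87 A × 262.96 s = 228.7752 C.
0.87 has 2 significant figures; 262.96 has 5.
Division/multiplication keeps the fewest: 2 significant figures.
Rounded: 2.3 × 10² C.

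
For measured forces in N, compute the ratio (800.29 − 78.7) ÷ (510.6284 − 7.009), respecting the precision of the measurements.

1.433

800.29 − 78.7 = 721.59, limited to 1 d.p. → 4 s.f.; 510.6284 − 7.009 = 503.6194, limited to 3 d.p. → 6 s.f.
Carrying full precision, 721.59 ÷ 503.6194 = 1.43280818809…; keep min(4, 6) = 4 s.f.
Rounded to 4 significant figures: 1.433.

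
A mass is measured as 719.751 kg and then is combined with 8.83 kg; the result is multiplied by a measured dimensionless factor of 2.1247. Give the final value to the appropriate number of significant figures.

719.751 kg + 8.83 kg = 728.581 kg; the sum is limited to 2 decimal places (5 s.f.).
Carrying full precision, 728.581 × 2.1247 = 1548.0160507 kg; 2.1247 has 5 s.f., so the result keeps min(5, 5) = 5 s.f.
Rounded to 5 significant figures: 1548.0 kg.

1548.0 kg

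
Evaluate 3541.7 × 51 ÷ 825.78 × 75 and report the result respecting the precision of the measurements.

1.6 × 10^4

3541.7 × 51 ÷ 825.78 × 75 = 16405.0988157…
Multiplication/division keeps the fewest significant figures: 3541.7 → 5 s.f., 51 → 2 s.f., 825.78 → 5 s.f., 75 → 2 s.f.; limit is 2.
Rounded to 2 significant figures: 1.6 × 10^4.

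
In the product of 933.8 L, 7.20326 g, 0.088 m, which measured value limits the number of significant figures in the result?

0.088 m

933.8 L → 4 s.f.; 7.20326 g → 6 s.f.; 0.088 m → 2 s.f.
The fewest is 2 significant figures, from 0.088 m.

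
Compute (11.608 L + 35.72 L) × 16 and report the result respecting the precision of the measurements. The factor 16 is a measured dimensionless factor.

7.6 × 10^2 L

11.608 L + 35.72 L = 47.328 L; the sum is limited to 2 decimal places (4 s.f.).
Carrying full precision, 47.328 × 16 = 757.248 L; 16 has 2 s.f., so the result keeps min(4, 2) = 2 s.f.
Rounded to 2 significant figures: 7.6 × 10^2 L.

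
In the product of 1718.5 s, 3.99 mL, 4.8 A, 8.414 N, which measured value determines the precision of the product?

1718.5 s → 5 s.f.; 3.99 mL → 3 s.f.; 4.8 A → 2 s.f.; 8.414 N → 4 s.f.
The fewest is 2 significant figures, from 4.8 A.

4.8 A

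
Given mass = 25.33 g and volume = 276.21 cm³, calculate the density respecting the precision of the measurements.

0.09171 g/cm³

density = 25.33 g ÷ 276.21 cm³ = 0.0917055863292… g/cm³.
25.33 has 4 significant figures; 276.21 has 5.
Division/multiplication keeps the fewest: 4 significant figures.
Rounded: 0.09171 g/cm³.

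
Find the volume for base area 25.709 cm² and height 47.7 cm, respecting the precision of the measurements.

volume = 25.709 cm² × 47.7 cm = 1226.3193 cm³.
25.709 has 5 significant figures; 47.7 has 3.
Division/multiplication keeps the fewest: 3 significant figures.
Rounded: 1.23 × 10³ cm³.

1.23 × 10³ cm³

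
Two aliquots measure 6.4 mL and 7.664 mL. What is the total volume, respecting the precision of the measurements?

14.1 mL

6.4 mL + 7.664 mL = 14.064 mL.
Addition/subtraction keeps the fewest decimal places: 6.4 → 1 decimal place, 7.664 → 3 decimal places; limit is 1.
Rounded to 1 decimal place: 14.1 mL.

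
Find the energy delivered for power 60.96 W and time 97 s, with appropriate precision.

5.9 × 10³ J

energy delivered = 60.96 W × 97 s = 5913.12 J.
60.96 has 4 significant figures; 97 has 2.
Division/multiplication keeps the fewest: 2 significant figures.
Rounded: 5.9 × 10³ J.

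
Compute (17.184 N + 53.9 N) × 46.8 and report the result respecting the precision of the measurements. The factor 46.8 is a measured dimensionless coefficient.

17.184 N + 53.9 N = 71.084 N; the sum is limited to 1 decimal place (3 s.f.).
Carrying full precision, 71.084 × 46.8 = 3326.7312 N; 46.8 has 3 s.f., so the result keeps min(3, 3) = 3 s.f.
Rounded to 3 significant figures: 3.33 × 10^3 N.

3.33 × 10^3 N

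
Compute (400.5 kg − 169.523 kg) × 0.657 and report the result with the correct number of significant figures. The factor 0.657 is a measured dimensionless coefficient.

400.5 kg − 169.523 kg = 230.977 kg; the difference is limited to 1 decimal place (4 s.f.).
Carrying full precision, 230.977 × 0.657 = 151.751889 kg; 0.657 has 3 s.f., so the result keeps min(4, 3) = 3 s.f.
Rounded to 3 significant figures: 152 kg.

152 kg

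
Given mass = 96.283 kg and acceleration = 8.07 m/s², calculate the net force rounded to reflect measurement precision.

777 N

net force = 96.283 kg × 8.07 m/s² = 777.00381 N.
96.283 has 5 significant figures; 8.07 has 3.
Division/multiplication keeps the fewest: 3 significant figures.
Rounded: 777 N.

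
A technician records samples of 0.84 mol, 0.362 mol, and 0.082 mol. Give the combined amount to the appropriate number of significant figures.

0.84 mol + 0.362 mol + 0.082 mol = 1.284 mol.
Addition/subtraction keeps the fewest decimal places: 0.84 → 2 decimal places, 0.362 → 3 decimal places, 0.082 → 3 decimal places; limit is 2.
Rounded to 2 decimal places: 1.28 mol.

1.28 mol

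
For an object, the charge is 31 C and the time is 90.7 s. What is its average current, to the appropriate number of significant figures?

0.34 A

average current = 31 C ÷ 90.7 s = 0.341786108049… A.
31 has 2 significant figures; 90.7 has 3.
Division/multiplication keeps the fewest: 2 significant figures.
Rounded: 0.34 A.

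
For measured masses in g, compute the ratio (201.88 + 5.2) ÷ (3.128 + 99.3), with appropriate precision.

2.022

201.88 + 5.2 = 207.08, limited to 1 d.p. → 4 s.f.; 3.128 + 99.3 = 102.428, limited to 1 d.p. → 4 s.f.
Carrying full precision, 207.08 ÷ 102.428 = 2.0217128129…; keep min(4, 4) = 4 s.f.
Rounded to 4 significant figures: 2.022.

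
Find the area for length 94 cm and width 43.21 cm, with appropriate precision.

4.1 × 10^3 cm²

area = 94 cm × 43.21 cm = 4061.74 cm².
94 has 2 significant figures; 43.21 has 4.
Division/multiplication keeps the fewest: 2 significant figures.
Rounded: 4.1 × 10^3 cm².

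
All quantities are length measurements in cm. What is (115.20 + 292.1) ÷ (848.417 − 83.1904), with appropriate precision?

115.20 + 292.1 = 407.30, limited to 1 d.p. → 4 s.f.; 848.417 − 83.1904 = 765.2266, limited to 3 d.p. → 6 s.f.
Carrying full precision, 407.30 ÷ 765.2266 = 0.532260640182…; keep min(4, 6) = 4 s.f.
Rounded to 4 significant figures: 0.5323.

0.5323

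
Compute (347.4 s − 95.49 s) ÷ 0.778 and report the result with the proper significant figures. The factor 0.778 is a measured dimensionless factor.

347.4 s − 95.49 s = 251.91 s; the difference is limited to 1 decimal place (4 s.f.).
Carrying full precision, 251.91 ÷ 0.778 = 323.791773779… s; 0.778 has 3 s.f., so the result keeps min(4, 3) = 3 s.f.
Rounded to 3 significant figures: 324 s.

324 s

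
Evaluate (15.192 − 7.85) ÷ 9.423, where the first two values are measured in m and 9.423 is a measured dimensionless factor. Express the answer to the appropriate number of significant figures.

15.192 m − 7.85 m = 7.342 m; the difference is limited to 2 decimal places (3 s.f.).
Carrying full precision, 7.342 ÷ 9.423 = 0.779157380877… m; 9.423 has 4 s.f., so the result keeps min(3, 4) = 3 s.f.
Rounded to 3 significant figures: 0.779 m.

0.779 m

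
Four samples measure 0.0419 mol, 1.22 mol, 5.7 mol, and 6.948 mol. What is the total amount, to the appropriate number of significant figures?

13.9 mol

0.0419 mol + 1.22 mol + 5.7 mol + 6.948 mol = 13.9099 mol.
Addition/subtraction keeps the fewest decimal places: 0.0419 → 4 decimal places, 1.22 → 2 decimal places, 5.7 → 1 decimal place, 6.948 → 3 decimal places; limit is 1.
Rounded to 1 decimal place: 13.9 mol.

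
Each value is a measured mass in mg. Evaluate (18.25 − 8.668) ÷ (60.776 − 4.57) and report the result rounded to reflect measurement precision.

0.170

18.25 − 8.668 = 9.582, limited to 2 d.p. → 3 s.f.; 60.776 − 4.57 = 56.206, limited to 2 d.p. → 4 s.f.
Carrying full precision, 9.582 ÷ 56.206 = 0.170480019927…; keep min(3, 4) = 3 s.f.
Rounded to 3 significant figures: 0.170.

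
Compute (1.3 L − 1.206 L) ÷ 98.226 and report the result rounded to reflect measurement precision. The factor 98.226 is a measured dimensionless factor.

0.001 L

1.3 L − 1.206 L = 0.094 L; the difference is limited to 1 decimal place (1 s.f.).
Carrying full precision, 0.094 ÷ 98.226 = 0.000956976767862… L; 98.226 has 5 s.f., so the result keeps min(1, 5) = 1 s.f.
Rounded to 1 significant figure: 0.001 L.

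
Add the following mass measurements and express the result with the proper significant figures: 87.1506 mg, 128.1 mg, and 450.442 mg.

87.1506 mg + 128.1 mg + 450.442 mg = 665.6926 mg.
Addition/subtraction keeps the fewest decimal places: 87.1506 → 4 decimal places, 128.1 → 1 decimal place, 450.442 → 3 decimal places; limit is 1.
Rounded to 1 decimal place: 665.7 mg.

665.7 mg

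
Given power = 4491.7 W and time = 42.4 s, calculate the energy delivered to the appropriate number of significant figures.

energy delivered = 4491.7 W × 42.4 s = 190448.08 J.
4491.7 has 5 significant figures; 42.4 has 3.
Division/multiplication keeps the fewest: 3 significant figures.
Rounded: 1.90 × 10⁵ J.

1.90 × 10⁵ J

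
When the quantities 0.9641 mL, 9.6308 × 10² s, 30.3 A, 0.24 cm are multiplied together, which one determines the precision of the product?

0.24 cm

0.9641 mL → 4 s.f.; 9.6308 × 10² s → 5 s.f.; 30.3 A → 3 s.f.; 0.24 cm → 2 s.f.
The fewest is 2 significant figures, from 0.24 cm.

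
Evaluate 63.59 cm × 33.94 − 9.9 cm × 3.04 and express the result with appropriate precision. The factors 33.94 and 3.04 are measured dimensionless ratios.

63.59 × 33.94 = 2158.2446 → 2158 cm (4 s.f., last digit at the 10^0 place).
9.9 × 3.04 = 30.096 → 3.0 × 10¹ cm (2 s.f., last digit at the 10^0 place).
Difference: 2128.1486 cm; keep the coarser place, 10^0.
Result: 2128 cm.

2128 cm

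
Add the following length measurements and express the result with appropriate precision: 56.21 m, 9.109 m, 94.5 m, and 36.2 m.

196.0 m

56.21 m + 9.109 m + 94.5 m + 36.2 m = 196.019 m.
Addition/subtraction keeps the fewest decimal places: 56.21 → 2 decimal places, 9.109 → 3 decimal places, 94.5 → 1 decimal place, 36.2 → 1 decimal place; limit is 1.
Rounded to 1 decimal place: 196.0 m.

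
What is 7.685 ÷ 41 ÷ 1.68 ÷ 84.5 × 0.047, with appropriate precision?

7.685 ÷ 41 ÷ 1.68 ÷ 84.5 × 0.047 = 0.0000620571579765…
Multiplication/division keeps the fewest significant figures: 7.685 → 4 s.f., 41 → 2 s.f., 1.68 → 3 s.f., 84.5 → 3 s.f., 0.047 → 2 s.f.; limit is 2.
Rounded to 2 significant figures: 6.2 × 10^-5.

6.2 × 10^-5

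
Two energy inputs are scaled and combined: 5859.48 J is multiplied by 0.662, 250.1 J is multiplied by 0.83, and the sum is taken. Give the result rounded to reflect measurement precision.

5859.48 × 0.662 = 3878.97576 → 3.88 × 10^3 J (3 s.f., last digit at the 10^1 place).
250.1 × 0.83 = 207.583 → 2.1 × 10^2 J (2 s.f., last digit at the 10^1 place).
Sum: 4086.55876 J; keep the coarser place, 10^1.
Result: 4.09 × 10^3 J.

4.09 × 10^3 J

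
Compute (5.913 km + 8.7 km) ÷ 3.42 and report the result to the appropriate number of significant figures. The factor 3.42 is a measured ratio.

4.27 km

5.913 km + 8.7 km = 14.613 km; the sum is limited to 1 decimal place (3 s.f.).
Carrying full precision, 14.613 ÷ 3.42 = 4.27280701754… km; 3.42 has 3 s.f., so the result keeps min(3, 3) = 3 s.f.
Rounded to 3 significant figures: 4.27 km.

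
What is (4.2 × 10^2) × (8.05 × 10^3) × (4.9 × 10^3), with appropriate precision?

(4.2 × 10^2) × (8.05 × 10^3) × (4.9 × 10^3) = 1.65669 × 10^10
Multiplication/division keeps the fewest significant figures: 4.2 × 10^2 → 2 s.f., 8.05 × 10^3 → 3 s.f., 4.9 × 10^3 → 2 s.f.; limit is 2.
Rounded to 2 significant figures: 1.7 × 10^10.

1.7 × 10^10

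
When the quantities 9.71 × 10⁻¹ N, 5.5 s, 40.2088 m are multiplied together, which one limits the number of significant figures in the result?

5.5 s

9.71 × 10⁻¹ N → 3 s.f.; 5.5 s → 2 s.f.; 40.2088 m → 6 s.f.
The fewest is 2 significant figures, from 5.5 s.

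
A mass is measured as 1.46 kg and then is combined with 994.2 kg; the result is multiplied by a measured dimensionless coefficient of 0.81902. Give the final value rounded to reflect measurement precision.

1.46 kg + 994.2 kg = 995.66 kg; the sum is limited to 1 decimal place (4 s.f.).
Carrying full precision, 995.66 × 0.81902 = 815.4654532 kg; 0.81902 has 5 s.f., so the result keeps min(4, 5) = 4 s.f.
Rounded to 4 significant figures: 815.5 kg.

815.5 kg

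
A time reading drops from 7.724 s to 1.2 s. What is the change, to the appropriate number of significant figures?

6.5 s

7.724 s − 1.2 s = 6.524 s.
Addition/subtraction keeps the fewest decimal places: 7.724 → 3 decimal places, 1.2 → 1 decimal place; limit is 1.
Rounded to 1 decimal place: 6.5 s.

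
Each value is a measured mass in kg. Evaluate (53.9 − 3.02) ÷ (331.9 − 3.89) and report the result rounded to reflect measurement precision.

53.9 − 3.02 = 50.88, limited to 1 d.p. → 3 s.f.; 331.9 − 3.89 = 328.01, limited to 1 d.p. → 4 s.f.
Carrying full precision, 50.88 ÷ 328.01 = 0.155117222036…; keep min(3, 4) = 3 s.f.
Rounded to 3 significant figures: 0.155.

0.155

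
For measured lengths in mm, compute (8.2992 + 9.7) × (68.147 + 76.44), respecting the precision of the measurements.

8.2992 + 9.7 = 17.9992, limited to 1 d.p. → 3 s.f.; 68.147 + 76.44 = 144.587, limited to 2 d.p. → 5 s.f.
Carrying full precision, 17.9992 × 144.587 = 2602.4503304; keep min(3, 5) = 3 s.f.
Rounded to 3 significant figures: 2.60 × 10³ mm².

2.60 × 10³ mm²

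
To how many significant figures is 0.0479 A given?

0.0479: leading zeros are not significant.

3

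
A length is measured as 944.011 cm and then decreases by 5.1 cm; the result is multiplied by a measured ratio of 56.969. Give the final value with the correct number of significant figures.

944.011 cm − 5.1 cm = 938.911 cm; the difference is limited to 1 decimal place (4 s.f.).
Carrying full precision, 938.911 × 56.969 = 53488.820759 cm; 56.969 has 5 s.f., so the result keeps min(4, 5) = 4 s.f.
Rounded to 4 significant figures: 5.349 × 10⁴ cm.

5.349 × 10⁴ cm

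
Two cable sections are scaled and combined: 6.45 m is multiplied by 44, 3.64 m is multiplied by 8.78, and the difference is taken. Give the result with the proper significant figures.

2.5 × 10^2 m

6.45 × 44 = 283.8 → 2.8 × 10^2 m (2 s.f., last digit at the 10^1 place).
3.64 × 8.78 = 31.9592 → 32.0 m (3 s.f., last digit at the 10^-1 place).
Difference: 251.8408 m; keep the coarser place, 10^1.
Result: 2.5 × 10^2 m.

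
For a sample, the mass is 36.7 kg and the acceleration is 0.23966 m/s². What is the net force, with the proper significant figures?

8.80 N

net force = 36.7 kg × 0.23966 m/s² = 8.795522 N.
36.7 has 3 significant figures; 0.23966 has 5.
Division/multiplication keeps the fewest: 3 significant figures.
Rounded: 8.80 N.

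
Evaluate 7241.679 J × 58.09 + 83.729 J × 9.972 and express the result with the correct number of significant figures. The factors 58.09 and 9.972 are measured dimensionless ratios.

7241.679 × 58.09 = 420669.13311 → 4.207 × 10^5 J (4 s.f., last digit at the 10^2 place).
83.729 × 9.972 = 834.945588 → 8.349 × 10^2 J (4 s.f., last digit at the 10^-1 place).
Sum: 421504.078698 J; keep the coarser place, 10^2.
Result: 4.215 × 10^5 J.

4.215 × 10^5 J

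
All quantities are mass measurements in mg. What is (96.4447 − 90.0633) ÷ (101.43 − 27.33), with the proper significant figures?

96.4447 − 90.0633 = 6.3814, limited to 4 d.p. → 5 s.f.; 101.43 − 27.33 = 74.10, limited to 2 d.p. → 4 s.f.
Carrying full precision, 6.3814 ÷ 74.10 = 0.0861187584345…; keep min(5, 4) = 4 s.f.
Rounded to 4 significant figures: 8.612 × 10^-2.

8.612 × 10^-2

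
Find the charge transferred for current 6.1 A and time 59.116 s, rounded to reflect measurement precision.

charge transferred = 6.1 A × 59.116 s = 360.6076 C.
6.1 has 2 significant figures; 59.116 has 5.
Division/multiplication keeps the fewest: 2 significant figures.
Rounded: 3.6 × 10² C.

3.6 × 10² C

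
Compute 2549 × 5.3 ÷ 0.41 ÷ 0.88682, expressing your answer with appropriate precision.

3.7 × 10^4

2549 × 5.3 ÷ 0.41 ÷ 0.88682 = 37155.7788558…
Multiplication/division keeps the fewest significant figures: 2549 → 4 s.f., 5.3 → 2 s.f., 0.41 → 2 s.f., 0.88682 → 5 s.f.; limit is 2.
Rounded to 2 significant figures: 3.7 × 10^4.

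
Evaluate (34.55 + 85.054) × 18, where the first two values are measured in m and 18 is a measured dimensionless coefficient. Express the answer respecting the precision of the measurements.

2.2 × 10³ m

34.55 m + 85.054 m = 119.604 m; the sum is limited to 2 decimal places (5 s.f.).
Carrying full precision, 119.604 × 18 = 2152.872 m; 18 has 2 s.f., so the result keeps min(5, 2) = 2 s.f.
Rounded to 2 significant figures: 2.2 × 10³ m.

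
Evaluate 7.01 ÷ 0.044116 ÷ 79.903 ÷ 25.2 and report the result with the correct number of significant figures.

7.89 × 10⁻²

7.01 ÷ 0.044116 ÷ 79.903 ÷ 25.2 = 0.0789147642968…
Multiplication/division keeps the fewest significant figures: 7.01 → 3 s.f., 0.044116 → 5 s.f., 79.903 → 5 s.f., 25.2 → 3 s.f.; limit is 3.
Rounded to 3 significant figures: 7.89 × 10⁻².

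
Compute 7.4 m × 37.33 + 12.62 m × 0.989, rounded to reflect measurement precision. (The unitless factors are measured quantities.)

7.4 × 37.33 = 276.242 → 2.8 × 10^2 m (2 s.f., last digit at the 10^1 place).
12.62 × 0.989 = 12.48118 → 12.5 m (3 s.f., last digit at the 10^-1 place).
Sum: 288.72318 m; keep the coarser place, 10^1.
Result: 2.9 × 10^2 m.

2.9 × 10^2 m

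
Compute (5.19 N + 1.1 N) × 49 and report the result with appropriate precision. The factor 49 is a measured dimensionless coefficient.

3.1 × 10^2 N

5.19 N + 1.1 N = 6.29 N; the sum is limited to 1 decimal place (2 s.f.).
Carrying full precision, 6.29 × 49 = 308.21 N; 49 has 2 s.f., so the result keeps min(2, 2) = 2 s.f.
Rounded to 2 significant figures: 3.1 × 10^2 N.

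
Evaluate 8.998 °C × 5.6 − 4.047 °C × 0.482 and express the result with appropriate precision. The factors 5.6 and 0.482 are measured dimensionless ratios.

8.998 × 5.6 = 50.3888 → 5.0 × 10^1 °C (2 s.f., last digit at the 10^0 place).
4.047 × 0.482 = 1.950654 → 1.95 °C (3 s.f., last digit at the 10^-2 place).
Difference: 48.438146 °C; keep the coarser place, 10^0.
Result: 48 °C.

48 °C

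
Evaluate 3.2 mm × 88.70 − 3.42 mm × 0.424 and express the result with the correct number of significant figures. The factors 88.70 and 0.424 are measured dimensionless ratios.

2.8 × 10² mm

3.2 × 88.70 = 283.84 → 2.8 × 10² mm (2 s.f., last digit at the 10^1 place).
3.42 × 0.424 = 1.45008 → 1.45 mm (3 s.f., last digit at the 10^-2 place).
Difference: 282.38992 mm; keep the coarser place, 10^1.
Result: 2.8 × 10² mm.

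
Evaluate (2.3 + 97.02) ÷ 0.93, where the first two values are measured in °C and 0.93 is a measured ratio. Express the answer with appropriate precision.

2.3 °C + 97.02 °C = 99.32 °C; the sum is limited to 1 decimal place (3 s.f.).
Carrying full precision, 99.32 ÷ 0.93 = 106.795698925… °C; 0.93 has 2 s.f., so the result keeps min(3, 2) = 2 s.f.
Rounded to 2 significant figures: 1.1 × 10² °C.

1.1 × 10² °C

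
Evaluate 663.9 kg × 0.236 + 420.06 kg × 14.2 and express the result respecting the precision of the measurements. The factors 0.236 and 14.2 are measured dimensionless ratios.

6.12 × 10³ kg

663.9 × 0.236 = 156.6804 → 157 kg (3 s.f., last digit at the 10^0 place).
420.06 × 14.2 = 5964.852 → 5.96 × 10³ kg (3 s.f., last digit at the 10^1 place).
Sum: 6121.5324 kg; keep the coarser place, 10^1.
Result: 6.12 × 10³ kg.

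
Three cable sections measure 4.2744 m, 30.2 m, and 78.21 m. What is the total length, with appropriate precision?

1.127 × 10² m

4.2744 m + 30.2 m + 78.21 m = 112.6844 m.
Addition/subtraction keeps the fewest decimal places: 4.2744 → 4 decimal places, 30.2 → 1 decimal place, 78.21 → 2 decimal places; limit is 1.
Rounded to 1 decimal place: 1.127 × 10² m.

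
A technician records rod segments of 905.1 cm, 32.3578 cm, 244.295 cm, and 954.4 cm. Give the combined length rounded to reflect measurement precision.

905.1 cm + 32.3578 cm + 244.295 cm + 954.4 cm = 2136.1528 cm.
Addition/subtraction keeps the fewest decimal places: 905.1 → 1 decimal place, 32.3578 → 4 decimal places, 244.295 → 3 decimal places, 954.4 → 1 decimal place; limit is 1.
Rounded to 1 decimal place: 2136.2 cm.

2136.2 cm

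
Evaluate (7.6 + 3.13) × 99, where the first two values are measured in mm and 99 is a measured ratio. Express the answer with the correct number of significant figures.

7.6 mm + 3.13 mm = 10.73 mm; the sum is limited to 1 decimal place (3 s.f.).
Carrying full precision, 10.73 × 99 = 1062.27 mm; 99 has 2 s.f., so the result keeps min(3, 2) = 2 s.f.
Rounded to 2 significant figures: 1.1 × 10^3 mm.

1.1 × 10^3 mm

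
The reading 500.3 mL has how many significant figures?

500.3: zeros between nonzero digits are significant.

4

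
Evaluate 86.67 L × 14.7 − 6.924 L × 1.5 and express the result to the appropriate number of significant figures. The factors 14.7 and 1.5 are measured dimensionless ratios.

1.26 × 10^3 L

86.67 × 14.7 = 1274.049 → 1.27 × 10^3 L (3 s.f., last digit at the 10^1 place).
6.924 × 1.5 = 10.386 → 10. L (2 s.f., last digit at the 10^0 place).
Difference: 1263.663 L; keep the coarser place, 10^1.
Result: 1.26 × 10^3 L.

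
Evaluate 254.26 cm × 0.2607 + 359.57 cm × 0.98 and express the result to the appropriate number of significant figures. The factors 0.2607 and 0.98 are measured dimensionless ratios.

4.2 × 10² cm

254.26 × 0.2607 = 66.285582 → 66.29 cm (4 s.f., last digit at the 10^-2 place).
359.57 × 0.98 = 352.3786 → 3.5 × 10² cm (2 s.f., last digit at the 10^1 place).
Sum: 418.664182 cm; keep the coarser place, 10^1.
Result: 4.2 × 10² cm.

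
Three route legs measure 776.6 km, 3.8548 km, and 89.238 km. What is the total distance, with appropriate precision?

776.6 km + 3.8548 km + 89.238 km = 869.6928 km.
Addition/subtraction keeps the fewest decimal places: 776.6 → 1 decimal place, 3.8548 → 4 decimal places, 89.238 → 3 decimal places; limit is 1.
Rounded to 1 decimal place: 869.7 km.

869.7 km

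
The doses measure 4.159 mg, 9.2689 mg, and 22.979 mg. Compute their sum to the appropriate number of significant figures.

36.407 mg

4.159 mg + 9.2689 mg + 22.979 mg = 36.4069 mg.
Addition/subtraction keeps the fewest decimal places: 4.159 → 3 decimal places, 9.2689 → 4 decimal places, 22.979 → 3 decimal places; limit is 3.
Rounded to 3 decimal places: 36.407 mg.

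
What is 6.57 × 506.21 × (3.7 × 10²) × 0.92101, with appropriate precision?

6.57 × 506.21 × (3.7 × 10²) × 0.92101 = 1133345.06923…
Multiplication/division keeps the fewest significant figures: 6.57 → 3 s.f., 506.21 → 5 s.f., 3.7 × 10² → 2 s.f., 0.92101 → 5 s.f.; limit is 2.
Rounded to 2 significant figures: 1.1 × 10⁶.

1.1 × 10⁶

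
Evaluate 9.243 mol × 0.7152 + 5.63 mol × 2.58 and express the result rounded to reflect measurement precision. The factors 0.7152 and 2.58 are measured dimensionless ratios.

21.1 mol

9.243 × 0.7152 = 6.6105936 → 6.611 mol (4 s.f., last digit at the 10^-3 place).
5.63 × 2.58 = 14.5254 → 14.5 mol (3 s.f., last digit at the 10^-1 place).
Sum: 21.1359936 mol; keep the coarser place, 10^-1.
Result: 21.1 mol.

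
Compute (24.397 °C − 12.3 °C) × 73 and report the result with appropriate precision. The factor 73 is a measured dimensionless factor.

24.397 °C − 12.3 °C = 12.097 °C; the difference is limited to 1 decimal place (3 s.f.).
Carrying full precision, 12.097 × 73 = 883.081 °C; 73 has 2 s.f., so the result keeps min(3, 2) = 2 s.f.
Rounded to 2 significant figures: 8.8 × 10^2 °C.

8.8 × 10^2 °C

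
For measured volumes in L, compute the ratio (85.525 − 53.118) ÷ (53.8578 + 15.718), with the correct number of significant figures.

0.46578

85.525 − 53.118 = 32.407, limited to 3 d.p. → 5 s.f.; 53.8578 + 15.718 = 69.5758, limited to 3 d.p. → 5 s.f.
Carrying full precision, 32.407 ÷ 69.5758 = 0.465779768253…; keep min(5, 5) = 5 s.f.
Rounded to 5 significant figures: 0.46578.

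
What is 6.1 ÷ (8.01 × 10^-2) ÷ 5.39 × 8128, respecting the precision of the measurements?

6.1 ÷ (8.01 × 10^-2) ÷ 5.39 × 8128 = 114839.752721…
Multiplication/division keeps the fewest significant figures: 6.1 → 2 s.f., 8.01 × 10^-2 → 3 s.f., 5.39 → 3 s.f., 8128 → 4 s.f.; limit is 2.
Rounded to 2 significant figures: 1.1 × 10^5.

1.1 × 10^5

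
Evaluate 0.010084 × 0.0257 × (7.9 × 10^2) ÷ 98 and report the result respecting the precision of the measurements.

0.010084 × 0.0257 × (7.9 × 10^2) ÷ 98 = 0.00208913726531…
Multiplication/division keeps the fewest significant figures: 0.010084 → 5 s.f., 0.0257 → 3 s.f., 7.9 × 10^2 → 2 s.f., 98 → 2 s.f.; limit is 2.
Rounded to 2 significant figures: 0.0021.

0.0021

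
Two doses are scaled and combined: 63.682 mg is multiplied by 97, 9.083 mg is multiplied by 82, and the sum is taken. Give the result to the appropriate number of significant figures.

6.9 × 10³ mg

63.682 × 97 = 6177.154 → 6.2 × 10³ mg (2 s.f., last digit at the 10^2 place).
9.083 × 82 = 744.806 → 7.4 × 10² mg (2 s.f., last digit at the 10^1 place).
Sum: 6921.96 mg; keep the coarser place, 10^2.
Result: 6.9 × 10³ mg.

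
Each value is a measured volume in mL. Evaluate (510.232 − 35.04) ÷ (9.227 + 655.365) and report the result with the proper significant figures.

510.232 − 35.04 = 475.192, limited to 2 d.p. → 5 s.f.; 9.227 + 655.365 = 664.592, limited to 3 d.p. → 6 s.f.
Carrying full precision, 475.192 ÷ 664.592 = 0.715013120832…; keep min(5, 6) = 5 s.f.
Rounded to 5 significant figures: 0.71501.

0.71501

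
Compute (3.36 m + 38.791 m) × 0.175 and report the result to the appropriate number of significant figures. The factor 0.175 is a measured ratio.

7.38 m

3.36 m + 38.791 m = 42.151 m; the sum is limited to 2 decimal places (4 s.f.).
Carrying full precision, 42.151 × 0.175 = 7.376425 m; 0.175 has 3 s.f., so the result keeps min(4, 3) = 3 s.f.
Rounded to 3 significant figures: 7.38 m.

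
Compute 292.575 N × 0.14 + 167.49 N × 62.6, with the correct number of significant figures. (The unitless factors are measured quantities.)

292.575 × 0.14 = 40.9605 → 41 N (2 s.f., last digit at the 10^0 place).
167.49 × 62.6 = 10484.874 → 1.05 × 10^4 N (3 s.f., last digit at the 10^2 place).
Sum: 10525.8345 N; keep the coarser place, 10^2.
Result: 1.05 × 10^4 N.

1.05 × 10^4 N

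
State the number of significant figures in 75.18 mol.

4

75.18: every digit is nonzero and significant.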